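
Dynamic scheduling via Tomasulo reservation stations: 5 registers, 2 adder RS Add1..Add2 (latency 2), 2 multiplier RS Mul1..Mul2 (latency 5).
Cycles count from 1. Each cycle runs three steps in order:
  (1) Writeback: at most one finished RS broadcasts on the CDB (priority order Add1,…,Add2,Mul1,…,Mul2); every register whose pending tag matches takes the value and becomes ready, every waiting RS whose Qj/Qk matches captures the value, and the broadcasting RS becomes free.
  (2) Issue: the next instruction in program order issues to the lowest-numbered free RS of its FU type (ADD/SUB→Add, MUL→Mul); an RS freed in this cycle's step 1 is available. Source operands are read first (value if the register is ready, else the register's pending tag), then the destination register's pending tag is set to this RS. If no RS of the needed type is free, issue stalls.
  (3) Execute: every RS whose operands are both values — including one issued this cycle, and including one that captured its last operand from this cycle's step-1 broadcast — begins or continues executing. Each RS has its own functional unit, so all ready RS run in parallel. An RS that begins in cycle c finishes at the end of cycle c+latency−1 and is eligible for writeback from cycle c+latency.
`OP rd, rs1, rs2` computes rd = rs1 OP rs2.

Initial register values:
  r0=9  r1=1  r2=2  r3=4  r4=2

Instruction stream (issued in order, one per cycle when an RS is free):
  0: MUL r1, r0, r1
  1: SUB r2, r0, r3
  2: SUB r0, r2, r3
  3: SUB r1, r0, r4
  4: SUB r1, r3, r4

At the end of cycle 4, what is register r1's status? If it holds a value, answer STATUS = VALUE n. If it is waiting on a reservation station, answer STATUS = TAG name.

STATUS = TAG Add1

  c1: issue MUL r1<-Mul1  regs: r0:9,r1:Mul1,r2:2,r3:4,r4:2
  c2: issue SUB r2<-Add1  regs: r0:9,r1:Mul1,r2:Add1,r3:4,r4:2
  c3: issue SUB r0<-Add2  regs: r0:Add2,r1:Mul1,r2:Add1,r3:4,r4:2
  c4: CDB Add1=5; issue SUB r1<-Add1  regs: r0:Add2,r1:Add1,r2:5,r3:4,r4:2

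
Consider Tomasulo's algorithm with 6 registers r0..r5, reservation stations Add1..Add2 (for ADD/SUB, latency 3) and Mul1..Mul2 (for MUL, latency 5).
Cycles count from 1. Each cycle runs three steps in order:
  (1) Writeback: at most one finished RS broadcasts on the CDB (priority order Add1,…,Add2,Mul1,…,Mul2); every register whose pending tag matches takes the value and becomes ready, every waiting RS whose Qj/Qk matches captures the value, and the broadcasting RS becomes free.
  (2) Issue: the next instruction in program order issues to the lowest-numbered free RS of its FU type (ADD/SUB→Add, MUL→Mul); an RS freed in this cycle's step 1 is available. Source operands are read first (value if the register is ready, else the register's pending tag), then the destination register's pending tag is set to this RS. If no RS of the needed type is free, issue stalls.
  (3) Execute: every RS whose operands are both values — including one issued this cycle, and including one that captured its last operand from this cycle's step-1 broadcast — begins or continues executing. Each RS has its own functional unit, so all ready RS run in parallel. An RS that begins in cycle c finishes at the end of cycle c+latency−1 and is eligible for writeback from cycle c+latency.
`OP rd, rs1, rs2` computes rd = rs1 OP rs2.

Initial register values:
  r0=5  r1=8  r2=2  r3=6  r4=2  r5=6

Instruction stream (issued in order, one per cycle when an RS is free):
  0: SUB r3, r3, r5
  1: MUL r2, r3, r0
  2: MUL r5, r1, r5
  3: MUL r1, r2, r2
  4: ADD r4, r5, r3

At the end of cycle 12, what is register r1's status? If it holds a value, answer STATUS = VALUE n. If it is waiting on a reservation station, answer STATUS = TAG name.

  c1: issue SUB r3<-Add1  regs: r0:5,r1:8,r2:2,r3:Add1,r4:2,r5:6
  c2: issue MUL r2<-Mul1  regs: r0:5,r1:8,r2:Mul1,r3:Add1,r4:2,r5:6
  c3: issue MUL r5<-Mul2  regs: r0:5,r1:8,r2:Mul1,r3:Add1,r4:2,r5:Mul2
  c4: CDB Add1=0; stall  regs: r0:5,r1:8,r2:Mul1,r3:0,r4:2,r5:Mul2
  c5: stall  regs: r0:5,r1:8,r2:Mul1,r3:0,r4:2,r5:Mul2
  c6: stall  regs: r0:5,r1:8,r2:Mul1,r3:0,r4:2,r5:Mul2
  c7: stall  regs: r0:5,r1:8,r2:Mul1,r3:0,r4:2,r5:Mul2
  c8: CDB Mul2=48; issue MUL r1<-Mul2  regs: r0:5,r1:Mul2,r2:Mul1,r3:0,r4:2,r5:48
  c9: CDB Mul1=0; issue ADD r4<-Add1  regs: r0:5,r1:Mul2,r2:0,r3:0,r4:Add1,r5:48
  c10: -  regs: r0:5,r1:Mul2,r2:0,r3:0,r4:Add1,r5:48
  c11: -  regs: r0:5,r1:Mul2,r2:0,r3:0,r4:Add1,r5:48
  c12: CDB Add1=48  regs: r0:5,r1:Mul2,r2:0,r3:0,r4:48,r5:48

STATUS = TAG Mul2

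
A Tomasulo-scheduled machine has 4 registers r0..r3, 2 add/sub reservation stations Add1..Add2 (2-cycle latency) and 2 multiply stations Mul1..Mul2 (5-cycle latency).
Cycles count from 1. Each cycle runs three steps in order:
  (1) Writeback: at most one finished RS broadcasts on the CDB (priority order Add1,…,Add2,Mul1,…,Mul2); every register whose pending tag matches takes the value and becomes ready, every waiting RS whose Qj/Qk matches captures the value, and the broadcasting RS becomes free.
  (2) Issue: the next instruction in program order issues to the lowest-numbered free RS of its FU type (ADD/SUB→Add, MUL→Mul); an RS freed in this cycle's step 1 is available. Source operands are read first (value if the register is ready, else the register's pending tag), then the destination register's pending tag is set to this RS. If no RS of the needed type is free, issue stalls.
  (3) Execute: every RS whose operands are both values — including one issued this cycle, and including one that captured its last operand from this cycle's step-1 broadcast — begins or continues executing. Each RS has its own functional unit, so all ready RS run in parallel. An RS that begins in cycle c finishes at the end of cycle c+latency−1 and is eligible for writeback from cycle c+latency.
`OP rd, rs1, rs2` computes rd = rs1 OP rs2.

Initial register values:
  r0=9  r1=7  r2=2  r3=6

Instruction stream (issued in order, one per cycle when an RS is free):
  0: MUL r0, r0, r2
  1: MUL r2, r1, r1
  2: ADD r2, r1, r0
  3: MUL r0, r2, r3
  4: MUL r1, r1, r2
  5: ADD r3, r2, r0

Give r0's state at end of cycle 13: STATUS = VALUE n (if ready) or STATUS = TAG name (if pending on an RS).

  c1: issue MUL r0<-Mul1  regs: r0:Mul1,r1:7,r2:2,r3:6
  c2: issue MUL r2<-Mul2  regs: r0:Mul1,r1:7,r2:Mul2,r3:6
  c3: issue ADD r2<-Add1  regs: r0:Mul1,r1:7,r2:Add1,r3:6
  c4: stall  regs: r0:Mul1,r1:7,r2:Add1,r3:6
  c5: stall  regs: r0:Mul1,r1:7,r2:Add1,r3:6
  c6: CDB Mul1=18; issue MUL r0<-Mul1  regs: r0:Mul1,r1:7,r2:Add1,r3:6
  c7: CDB Mul2=49; issue MUL r1<-Mul2  regs: r0:Mul1,r1:Mul2,r2:Add1,r3:6
  c8: CDB Add1=25; issue ADD r3<-Add1  regs: r0:Mul1,r1:Mul2,r2:25,r3:Add1
  c9: -  regs: r0:Mul1,r1:Mul2,r2:25,r3:Add1
  c10: -  regs: r0:Mul1,r1:Mul2,r2:25,r3:Add1
  c11: -  regs: r0:Mul1,r1:Mul2,r2:25,r3:Add1
  c12: -  regs: r0:Mul1,r1:Mul2,r2:25,r3:Add1
  c13: CDB Mul1=150  regs: r0:150,r1:Mul2,r2:25,r3:Add1

STATUS = VALUE 150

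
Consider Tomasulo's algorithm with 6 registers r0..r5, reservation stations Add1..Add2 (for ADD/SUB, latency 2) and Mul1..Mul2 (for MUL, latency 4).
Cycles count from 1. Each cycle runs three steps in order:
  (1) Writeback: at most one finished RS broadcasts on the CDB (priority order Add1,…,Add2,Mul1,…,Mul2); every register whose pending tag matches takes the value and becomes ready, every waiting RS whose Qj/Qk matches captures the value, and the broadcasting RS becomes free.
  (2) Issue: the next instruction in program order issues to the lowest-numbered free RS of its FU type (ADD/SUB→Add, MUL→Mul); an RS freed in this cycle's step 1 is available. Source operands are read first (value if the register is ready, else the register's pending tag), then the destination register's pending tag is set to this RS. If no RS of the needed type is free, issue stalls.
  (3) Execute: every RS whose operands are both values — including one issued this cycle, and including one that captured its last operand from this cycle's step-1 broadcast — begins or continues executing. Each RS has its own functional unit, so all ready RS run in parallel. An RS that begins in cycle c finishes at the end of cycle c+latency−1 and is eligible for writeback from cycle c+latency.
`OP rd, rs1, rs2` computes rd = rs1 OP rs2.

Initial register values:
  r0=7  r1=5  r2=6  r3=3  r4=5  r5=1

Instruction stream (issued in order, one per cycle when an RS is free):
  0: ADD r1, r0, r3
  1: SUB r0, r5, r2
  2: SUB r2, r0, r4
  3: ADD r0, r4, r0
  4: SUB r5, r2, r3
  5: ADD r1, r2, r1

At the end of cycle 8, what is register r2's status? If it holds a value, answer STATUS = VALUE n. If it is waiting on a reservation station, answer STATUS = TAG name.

  c1: issue ADD r1<-Add1  regs: r0:7,r1:Add1,r2:6,r3:3,r4:5,r5:1
  c2: issue SUB r0<-Add2  regs: r0:Add2,r1:Add1,r2:6,r3:3,r4:5,r5:1
  c3: CDB Add1=10; issue SUB r2<-Add1  regs: r0:Add2,r1:10,r2:Add1,r3:3,r4:5,r5:1
  c4: CDB Add2=-5; issue ADD r0<-Add2  regs: r0:Add2,r1:10,r2:Add1,r3:3,r4:5,r5:1
  c5: stall  regs: r0:Add2,r1:10,r2:Add1,r3:3,r4:5,r5:1
  c6: CDB Add1=-10; issue SUB r5<-Add1  regs: r0:Add2,r1:10,r2:-10,r3:3,r4:5,r5:Add1
  c7: CDB Add2=0; issue ADD r1<-Add2  regs: r0:0,r1:Add2,r2:-10,r3:3,r4:5,r5:Add1
  c8: CDB Add1=-13  regs: r0:0,r1:Add2,r2:-10,r3:3,r4:5,r5:-13

STATUS = VALUE -10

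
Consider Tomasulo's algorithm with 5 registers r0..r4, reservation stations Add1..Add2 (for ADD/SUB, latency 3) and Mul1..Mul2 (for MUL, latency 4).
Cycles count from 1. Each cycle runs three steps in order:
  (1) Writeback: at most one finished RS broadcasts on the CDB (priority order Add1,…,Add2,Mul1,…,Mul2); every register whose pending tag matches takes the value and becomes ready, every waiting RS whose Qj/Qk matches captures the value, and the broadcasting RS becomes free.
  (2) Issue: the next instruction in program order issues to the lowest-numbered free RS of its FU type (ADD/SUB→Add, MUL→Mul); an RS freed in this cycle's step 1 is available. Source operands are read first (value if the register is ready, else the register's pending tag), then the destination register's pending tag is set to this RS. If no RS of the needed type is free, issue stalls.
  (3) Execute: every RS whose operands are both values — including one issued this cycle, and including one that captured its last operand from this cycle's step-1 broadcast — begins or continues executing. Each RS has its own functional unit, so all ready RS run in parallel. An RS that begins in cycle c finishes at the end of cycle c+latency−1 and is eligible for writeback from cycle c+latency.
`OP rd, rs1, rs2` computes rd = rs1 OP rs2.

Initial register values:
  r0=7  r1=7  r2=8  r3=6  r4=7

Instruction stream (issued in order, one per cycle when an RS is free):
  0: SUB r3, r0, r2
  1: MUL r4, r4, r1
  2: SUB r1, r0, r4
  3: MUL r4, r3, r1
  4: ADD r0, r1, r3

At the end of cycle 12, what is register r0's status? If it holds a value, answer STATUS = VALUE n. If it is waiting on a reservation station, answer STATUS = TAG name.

c1: issue SUB r3<-Add1 | r0:7,r1:7,r2:8,r3:Add1,r4:7
c2: issue MUL r4<-Mul1 | r0:7,r1:7,r2:8,r3:Add1,r4:Mul1
c3: issue SUB r1<-Add2 | r0:7,r1:Add2,r2:8,r3:Add1,r4:Mul1
c4: CDB Add1=-1; issue MUL r4<-Mul2 | r0:7,r1:Add2,r2:8,r3:-1,r4:Mul2
c5: issue ADD r0<-Add1 | r0:Add1,r1:Add2,r2:8,r3:-1,r4:Mul2
c6: CDB Mul1=49 | r0:Add1,r1:Add2,r2:8,r3:-1,r4:Mul2
c7: - | r0:Add1,r1:Add2,r2:8,r3:-1,r4:Mul2
c8: - | r0:Add1,r1:Add2,r2:8,r3:-1,r4:Mul2
c9: CDB Add2=-42 | r0:Add1,r1:-42,r2:8,r3:-1,r4:Mul2
c10: - | r0:Add1,r1:-42,r2:8,r3:-1,r4:Mul2
c11: - | r0:Add1,r1:-42,r2:8,r3:-1,r4:Mul2
c12: CDB Add1=-43 | r0:-43,r1:-42,r2:8,r3:-1,r4:Mul2

STATUS = VALUE -43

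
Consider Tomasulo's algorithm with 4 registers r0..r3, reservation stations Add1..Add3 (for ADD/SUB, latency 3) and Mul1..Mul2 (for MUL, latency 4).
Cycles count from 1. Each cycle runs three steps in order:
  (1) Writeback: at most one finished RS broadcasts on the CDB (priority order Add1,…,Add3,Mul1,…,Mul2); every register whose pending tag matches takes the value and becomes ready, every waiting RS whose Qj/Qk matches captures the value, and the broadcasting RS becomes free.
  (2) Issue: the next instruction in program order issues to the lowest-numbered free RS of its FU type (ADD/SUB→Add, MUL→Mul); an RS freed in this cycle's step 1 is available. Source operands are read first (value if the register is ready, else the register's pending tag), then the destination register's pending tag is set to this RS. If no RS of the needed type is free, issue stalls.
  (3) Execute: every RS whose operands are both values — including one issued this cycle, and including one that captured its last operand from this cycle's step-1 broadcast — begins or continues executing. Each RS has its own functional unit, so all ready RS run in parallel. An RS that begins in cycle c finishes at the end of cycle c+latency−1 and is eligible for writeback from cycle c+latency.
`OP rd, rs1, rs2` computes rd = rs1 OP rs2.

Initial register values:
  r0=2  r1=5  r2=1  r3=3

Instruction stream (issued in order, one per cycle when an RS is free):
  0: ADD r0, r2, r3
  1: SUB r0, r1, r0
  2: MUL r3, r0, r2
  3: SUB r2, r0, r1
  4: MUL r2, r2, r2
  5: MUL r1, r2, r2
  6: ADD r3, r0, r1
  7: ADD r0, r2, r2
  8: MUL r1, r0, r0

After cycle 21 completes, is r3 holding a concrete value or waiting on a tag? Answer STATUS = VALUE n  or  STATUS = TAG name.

c1: issue ADD r0<-Add1 | r0:Add1,r1:5,r2:1,r3:3
c2: issue SUB r0<-Add2 | r0:Add2,r1:5,r2:1,r3:3
c3: issue MUL r3<-Mul1 | r0:Add2,r1:5,r2:1,r3:Mul1
c4: CDB Add1=4; issue SUB r2<-Add1 | r0:Add2,r1:5,r2:Add1,r3:Mul1
c5: issue MUL r2<-Mul2 | r0:Add2,r1:5,r2:Mul2,r3:Mul1
c6: stall | r0:Add2,r1:5,r2:Mul2,r3:Mul1
c7: CDB Add2=1; stall | r0:1,r1:5,r2:Mul2,r3:Mul1
c8: stall | r0:1,r1:5,r2:Mul2,r3:Mul1
c9: stall | r0:1,r1:5,r2:Mul2,r3:Mul1
c10: CDB Add1=-4; stall | r0:1,r1:5,r2:Mul2,r3:Mul1
c11: CDB Mul1=1; issue MUL r1<-Mul1 | r0:1,r1:Mul1,r2:Mul2,r3:1
c12: issue ADD r3<-Add1 | r0:1,r1:Mul1,r2:Mul2,r3:Add1
c13: issue ADD r0<-Add2 | r0:Add2,r1:Mul1,r2:Mul2,r3:Add1
c14: CDB Mul2=16; issue MUL r1<-Mul2 | r0:Add2,r1:Mul2,r2:16,r3:Add1
c15: - | r0:Add2,r1:Mul2,r2:16,r3:Add1
c16: - | r0:Add2,r1:Mul2,r2:16,r3:Add1
c17: CDB Add2=32 | r0:32,r1:Mul2,r2:16,r3:Add1
c18: CDB Mul1=256 | r0:32,r1:Mul2,r2:16,r3:Add1
c19: - | r0:32,r1:Mul2,r2:16,r3:Add1
c20: - | r0:32,r1:Mul2,r2:16,r3:Add1
c21: CDB Add1=257 | r0:32,r1:Mul2,r2:16,r3:257

STATUS = VALUE 257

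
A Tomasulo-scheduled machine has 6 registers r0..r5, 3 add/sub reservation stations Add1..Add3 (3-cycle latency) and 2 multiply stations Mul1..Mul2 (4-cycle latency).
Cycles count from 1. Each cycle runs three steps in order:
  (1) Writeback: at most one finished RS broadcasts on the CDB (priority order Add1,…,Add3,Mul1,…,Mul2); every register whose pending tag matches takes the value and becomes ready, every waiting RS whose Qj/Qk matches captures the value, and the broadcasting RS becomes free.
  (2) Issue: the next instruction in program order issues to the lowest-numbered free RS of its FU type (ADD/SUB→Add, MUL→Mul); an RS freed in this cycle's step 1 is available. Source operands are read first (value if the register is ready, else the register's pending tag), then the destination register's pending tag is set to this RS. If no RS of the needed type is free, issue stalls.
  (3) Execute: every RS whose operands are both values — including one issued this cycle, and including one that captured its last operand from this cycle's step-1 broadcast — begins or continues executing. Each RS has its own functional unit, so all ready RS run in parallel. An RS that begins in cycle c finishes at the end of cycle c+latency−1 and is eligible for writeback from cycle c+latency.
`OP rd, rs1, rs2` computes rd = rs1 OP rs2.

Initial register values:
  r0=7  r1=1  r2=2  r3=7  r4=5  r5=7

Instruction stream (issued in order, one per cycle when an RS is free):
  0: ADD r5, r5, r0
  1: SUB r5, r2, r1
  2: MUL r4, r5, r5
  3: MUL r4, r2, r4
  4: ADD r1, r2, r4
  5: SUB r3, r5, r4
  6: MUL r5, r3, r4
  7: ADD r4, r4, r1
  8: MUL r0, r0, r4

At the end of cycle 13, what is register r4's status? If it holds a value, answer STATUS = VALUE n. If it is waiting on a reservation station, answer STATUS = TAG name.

c1: issue ADD r5<-Add1 | r0:7,r1:1,r2:2,r3:7,r4:5,r5:Add1
c2: issue SUB r5<-Add2 | r0:7,r1:1,r2:2,r3:7,r4:5,r5:Add2
c3: issue MUL r4<-Mul1 | r0:7,r1:1,r2:2,r3:7,r4:Mul1,r5:Add2
c4: CDB Add1=14; issue MUL r4<-Mul2 | r0:7,r1:1,r2:2,r3:7,r4:Mul2,r5:Add2
c5: CDB Add2=1; issue ADD r1<-Add1 | r0:7,r1:Add1,r2:2,r3:7,r4:Mul2,r5:1
c6: issue SUB r3<-Add2 | r0:7,r1:Add1,r2:2,r3:Add2,r4:Mul2,r5:1
c7: stall | r0:7,r1:Add1,r2:2,r3:Add2,r4:Mul2,r5:1
c8: stall | r0:7,r1:Add1,r2:2,r3:Add2,r4:Mul2,r5:1
c9: CDB Mul1=1; issue MUL r5<-Mul1 | r0:7,r1:Add1,r2:2,r3:Add2,r4:Mul2,r5:Mul1
c10: issue ADD r4<-Add3 | r0:7,r1:Add1,r2:2,r3:Add2,r4:Add3,r5:Mul1
c11: stall | r0:7,r1:Add1,r2:2,r3:Add2,r4:Add3,r5:Mul1
c12: stall | r0:7,r1:Add1,r2:2,r3:Add2,r4:Add3,r5:Mul1
c13: CDB Mul2=2; issue MUL r0<-Mul2 | r0:Mul2,r1:Add1,r2:2,r3:Add2,r4:Add3,r5:Mul1

STATUS = TAG Add3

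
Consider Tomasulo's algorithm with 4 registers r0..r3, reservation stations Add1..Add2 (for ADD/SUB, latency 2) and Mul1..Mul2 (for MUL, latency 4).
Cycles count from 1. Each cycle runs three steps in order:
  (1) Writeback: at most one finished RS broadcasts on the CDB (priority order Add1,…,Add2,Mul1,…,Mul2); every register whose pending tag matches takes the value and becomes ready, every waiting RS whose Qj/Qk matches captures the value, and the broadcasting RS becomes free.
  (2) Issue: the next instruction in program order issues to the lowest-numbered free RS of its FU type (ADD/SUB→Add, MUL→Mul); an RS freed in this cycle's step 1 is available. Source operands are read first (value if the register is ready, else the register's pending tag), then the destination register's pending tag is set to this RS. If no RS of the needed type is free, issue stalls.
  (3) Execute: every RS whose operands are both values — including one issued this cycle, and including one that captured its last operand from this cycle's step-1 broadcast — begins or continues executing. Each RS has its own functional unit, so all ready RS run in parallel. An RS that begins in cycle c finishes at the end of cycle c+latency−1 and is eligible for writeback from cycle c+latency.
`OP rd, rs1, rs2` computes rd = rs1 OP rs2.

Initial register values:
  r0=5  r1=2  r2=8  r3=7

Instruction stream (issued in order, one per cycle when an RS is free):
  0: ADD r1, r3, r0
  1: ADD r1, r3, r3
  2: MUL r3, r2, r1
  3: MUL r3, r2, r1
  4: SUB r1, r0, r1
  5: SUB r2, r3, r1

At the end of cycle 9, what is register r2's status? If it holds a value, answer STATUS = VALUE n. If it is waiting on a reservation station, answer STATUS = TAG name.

STATUS = TAG Add2

cycle 1: issue ADD r1<-Add1 // r0:5,r1:Add1,r2:8,r3:7
cycle 2: issue ADD r1<-Add2 // r0:5,r1:Add2,r2:8,r3:7
cycle 3: CDB Add1=12; issue MUL r3<-Mul1 // r0:5,r1:Add2,r2:8,r3:Mul1
cycle 4: CDB Add2=14; issue MUL r3<-Mul2 // r0:5,r1:14,r2:8,r3:Mul2
cycle 5: issue SUB r1<-Add1 // r0:5,r1:Add1,r2:8,r3:Mul2
cycle 6: issue SUB r2<-Add2 // r0:5,r1:Add1,r2:Add2,r3:Mul2
cycle 7: CDB Add1=-9 // r0:5,r1:-9,r2:Add2,r3:Mul2
cycle 8: CDB Mul1=112 // r0:5,r1:-9,r2:Add2,r3:Mul2
cycle 9: CDB Mul2=112 // r0:5,r1:-9,r2:Add2,r3:112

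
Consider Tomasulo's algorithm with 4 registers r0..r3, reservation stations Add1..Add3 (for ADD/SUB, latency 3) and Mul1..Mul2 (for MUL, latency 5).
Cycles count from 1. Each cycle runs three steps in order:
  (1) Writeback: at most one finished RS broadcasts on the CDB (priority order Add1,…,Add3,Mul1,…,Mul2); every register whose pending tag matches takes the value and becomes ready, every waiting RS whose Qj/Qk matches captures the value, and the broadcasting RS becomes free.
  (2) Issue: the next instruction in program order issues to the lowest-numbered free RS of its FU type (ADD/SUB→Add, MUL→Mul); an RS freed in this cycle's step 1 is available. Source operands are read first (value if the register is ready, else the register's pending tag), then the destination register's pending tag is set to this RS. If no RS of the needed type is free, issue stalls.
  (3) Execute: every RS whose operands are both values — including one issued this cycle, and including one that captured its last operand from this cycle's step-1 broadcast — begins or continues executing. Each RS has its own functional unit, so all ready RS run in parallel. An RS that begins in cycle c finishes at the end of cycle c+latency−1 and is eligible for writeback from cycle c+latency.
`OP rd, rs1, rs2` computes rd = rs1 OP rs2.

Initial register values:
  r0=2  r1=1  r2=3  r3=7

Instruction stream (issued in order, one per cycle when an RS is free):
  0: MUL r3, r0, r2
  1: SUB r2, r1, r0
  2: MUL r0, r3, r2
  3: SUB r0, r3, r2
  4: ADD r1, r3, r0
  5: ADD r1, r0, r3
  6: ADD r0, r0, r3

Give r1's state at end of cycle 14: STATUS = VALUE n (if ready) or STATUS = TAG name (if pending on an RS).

c1: issue MUL r3<-Mul1 | r0:2,r1:1,r2:3,r3:Mul1
c2: issue SUB r2<-Add1 | r0:2,r1:1,r2:Add1,r3:Mul1
c3: issue MUL r0<-Mul2 | r0:Mul2,r1:1,r2:Add1,r3:Mul1
c4: issue SUB r0<-Add2 | r0:Add2,r1:1,r2:Add1,r3:Mul1
c5: CDB Add1=-1; issue ADD r1<-Add1 | r0:Add2,r1:Add1,r2:-1,r3:Mul1
c6: CDB Mul1=6; issue ADD r1<-Add3 | r0:Add2,r1:Add3,r2:-1,r3:6
c7: stall | r0:Add2,r1:Add3,r2:-1,r3:6
c8: stall | r0:Add2,r1:Add3,r2:-1,r3:6
c9: CDB Add2=7; issue ADD r0<-Add2 | r0:Add2,r1:Add3,r2:-1,r3:6
c10: - | r0:Add2,r1:Add3,r2:-1,r3:6
c11: CDB Mul2=-6 | r0:Add2,r1:Add3,r2:-1,r3:6
c12: CDB Add1=13 | r0:Add2,r1:Add3,r2:-1,r3:6
c13: CDB Add2=13 | r0:13,r1:Add3,r2:-1,r3:6
c14: CDB Add3=13 | r0:13,r1:13,r2:-1,r3:6

STATUS = VALUE 13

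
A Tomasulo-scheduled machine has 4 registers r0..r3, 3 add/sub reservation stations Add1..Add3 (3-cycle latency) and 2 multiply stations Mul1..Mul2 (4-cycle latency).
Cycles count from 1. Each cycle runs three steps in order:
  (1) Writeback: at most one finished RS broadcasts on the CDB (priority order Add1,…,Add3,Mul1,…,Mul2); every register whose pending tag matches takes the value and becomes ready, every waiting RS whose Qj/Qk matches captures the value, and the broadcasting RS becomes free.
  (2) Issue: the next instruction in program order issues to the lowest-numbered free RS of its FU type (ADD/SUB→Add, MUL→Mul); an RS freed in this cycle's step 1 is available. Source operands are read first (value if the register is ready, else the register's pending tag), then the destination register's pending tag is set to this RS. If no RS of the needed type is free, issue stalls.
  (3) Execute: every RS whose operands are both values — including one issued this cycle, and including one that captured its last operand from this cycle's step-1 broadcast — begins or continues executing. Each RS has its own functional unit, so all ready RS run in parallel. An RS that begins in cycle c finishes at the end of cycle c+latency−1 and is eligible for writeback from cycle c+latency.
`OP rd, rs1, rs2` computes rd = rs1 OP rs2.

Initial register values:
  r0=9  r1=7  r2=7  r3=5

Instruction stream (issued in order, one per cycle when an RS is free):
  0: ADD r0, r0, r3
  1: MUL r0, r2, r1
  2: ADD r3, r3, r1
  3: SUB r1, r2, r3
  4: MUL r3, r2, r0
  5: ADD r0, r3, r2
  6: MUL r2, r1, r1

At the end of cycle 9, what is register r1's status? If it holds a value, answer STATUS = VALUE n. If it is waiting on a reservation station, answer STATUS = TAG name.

cycle 1: issue ADD r0<-Add1 // r0:Add1,r1:7,r2:7,r3:5
cycle 2: issue MUL r0<-Mul1 // r0:Mul1,r1:7,r2:7,r3:5
cycle 3: issue ADD r3<-Add2 // r0:Mul1,r1:7,r2:7,r3:Add2
cycle 4: CDB Add1=14; issue SUB r1<-Add1 // r0:Mul1,r1:Add1,r2:7,r3:Add2
cycle 5: issue MUL r3<-Mul2 // r0:Mul1,r1:Add1,r2:7,r3:Mul2
cycle 6: CDB Add2=12; issue ADD r0<-Add2 // r0:Add2,r1:Add1,r2:7,r3:Mul2
cycle 7: CDB Mul1=49; issue MUL r2<-Mul1 // r0:Add2,r1:Add1,r2:Mul1,r3:Mul2
cycle 8: - // r0:Add2,r1:Add1,r2:Mul1,r3:Mul2
cycle 9: CDB Add1=-5 // r0:Add2,r1:-5,r2:Mul1,r3:Mul2

STATUS = VALUE -5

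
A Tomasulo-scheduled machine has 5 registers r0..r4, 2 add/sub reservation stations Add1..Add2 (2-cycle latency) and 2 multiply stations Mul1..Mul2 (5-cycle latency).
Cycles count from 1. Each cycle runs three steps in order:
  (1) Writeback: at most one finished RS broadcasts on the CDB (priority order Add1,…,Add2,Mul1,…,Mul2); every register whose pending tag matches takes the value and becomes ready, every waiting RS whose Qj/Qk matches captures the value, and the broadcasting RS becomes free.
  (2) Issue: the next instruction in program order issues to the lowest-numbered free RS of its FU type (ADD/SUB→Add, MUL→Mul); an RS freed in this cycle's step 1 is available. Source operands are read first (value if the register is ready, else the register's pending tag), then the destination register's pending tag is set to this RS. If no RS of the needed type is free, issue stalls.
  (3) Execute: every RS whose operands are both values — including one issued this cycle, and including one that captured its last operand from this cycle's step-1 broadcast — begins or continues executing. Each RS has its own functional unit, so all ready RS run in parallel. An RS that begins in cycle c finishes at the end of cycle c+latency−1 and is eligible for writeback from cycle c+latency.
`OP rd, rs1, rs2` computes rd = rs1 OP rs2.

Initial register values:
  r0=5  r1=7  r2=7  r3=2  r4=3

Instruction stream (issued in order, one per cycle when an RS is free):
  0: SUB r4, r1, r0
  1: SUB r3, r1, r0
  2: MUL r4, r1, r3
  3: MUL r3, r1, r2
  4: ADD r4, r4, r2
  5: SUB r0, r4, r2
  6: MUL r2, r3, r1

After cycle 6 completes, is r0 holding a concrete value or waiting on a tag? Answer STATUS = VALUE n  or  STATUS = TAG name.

STATUS = TAG Add2

  c1: issue SUB r4<-Add1  regs: r0:5,r1:7,r2:7,r3:2,r4:Add1
  c2: issue SUB r3<-Add2  regs: r0:5,r1:7,r2:7,r3:Add2,r4:Add1
  c3: CDB Add1=2; issue MUL r4<-Mul1  regs: r0:5,r1:7,r2:7,r3:Add2,r4:Mul1
  c4: CDB Add2=2; issue MUL r3<-Mul2  regs: r0:5,r1:7,r2:7,r3:Mul2,r4:Mul1
  c5: issue ADD r4<-Add1  regs: r0:5,r1:7,r2:7,r3:Mul2,r4:Add1
  c6: issue SUB r0<-Add2  regs: r0:Add2,r1:7,r2:7,r3:Mul2,r4:Add1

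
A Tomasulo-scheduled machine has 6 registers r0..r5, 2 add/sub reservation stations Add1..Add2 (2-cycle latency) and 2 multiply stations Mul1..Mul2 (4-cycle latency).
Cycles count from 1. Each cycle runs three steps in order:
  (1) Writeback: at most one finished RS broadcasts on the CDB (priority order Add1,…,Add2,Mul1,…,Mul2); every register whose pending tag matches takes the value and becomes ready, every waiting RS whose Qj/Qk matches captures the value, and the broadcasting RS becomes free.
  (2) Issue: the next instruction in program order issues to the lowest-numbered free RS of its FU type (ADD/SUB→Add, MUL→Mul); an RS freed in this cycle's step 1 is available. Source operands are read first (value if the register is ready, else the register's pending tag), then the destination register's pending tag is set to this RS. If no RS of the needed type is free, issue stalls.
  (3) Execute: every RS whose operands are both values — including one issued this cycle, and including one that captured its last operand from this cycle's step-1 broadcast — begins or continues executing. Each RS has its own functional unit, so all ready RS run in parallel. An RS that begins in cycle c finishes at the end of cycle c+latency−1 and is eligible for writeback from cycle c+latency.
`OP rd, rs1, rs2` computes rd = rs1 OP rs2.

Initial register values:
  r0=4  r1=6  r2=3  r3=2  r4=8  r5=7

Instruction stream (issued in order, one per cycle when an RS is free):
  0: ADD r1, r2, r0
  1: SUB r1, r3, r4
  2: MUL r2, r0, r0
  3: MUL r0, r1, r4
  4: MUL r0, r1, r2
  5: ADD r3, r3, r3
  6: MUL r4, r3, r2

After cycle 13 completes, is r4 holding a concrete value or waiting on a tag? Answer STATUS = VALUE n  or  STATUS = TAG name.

STATUS = TAG Mul2

c1: issue ADD r1<-Add1 | r0:4,r1:Add1,r2:3,r3:2,r4:8,r5:7
c2: issue SUB r1<-Add2 | r0:4,r1:Add2,r2:3,r3:2,r4:8,r5:7
c3: CDB Add1=7; issue MUL r2<-Mul1 | r0:4,r1:Add2,r2:Mul1,r3:2,r4:8,r5:7
c4: CDB Add2=-6; issue MUL r0<-Mul2 | r0:Mul2,r1:-6,r2:Mul1,r3:2,r4:8,r5:7
c5: stall | r0:Mul2,r1:-6,r2:Mul1,r3:2,r4:8,r5:7
c6: stall | r0:Mul2,r1:-6,r2:Mul1,r3:2,r4:8,r5:7
c7: CDB Mul1=16; issue MUL r0<-Mul1 | r0:Mul1,r1:-6,r2:16,r3:2,r4:8,r5:7
c8: CDB Mul2=-48; issue ADD r3<-Add1 | r0:Mul1,r1:-6,r2:16,r3:Add1,r4:8,r5:7
c9: issue MUL r4<-Mul2 | r0:Mul1,r1:-6,r2:16,r3:Add1,r4:Mul2,r5:7
c10: CDB Add1=4 | r0:Mul1,r1:-6,r2:16,r3:4,r4:Mul2,r5:7
c11: CDB Mul1=-96 | r0:-96,r1:-6,r2:16,r3:4,r4:Mul2,r5:7
c12: - | r0:-96,r1:-6,r2:16,r3:4,r4:Mul2,r5:7
c13: - | r0:-96,r1:-6,r2:16,r3:4,r4:Mul2,r5:7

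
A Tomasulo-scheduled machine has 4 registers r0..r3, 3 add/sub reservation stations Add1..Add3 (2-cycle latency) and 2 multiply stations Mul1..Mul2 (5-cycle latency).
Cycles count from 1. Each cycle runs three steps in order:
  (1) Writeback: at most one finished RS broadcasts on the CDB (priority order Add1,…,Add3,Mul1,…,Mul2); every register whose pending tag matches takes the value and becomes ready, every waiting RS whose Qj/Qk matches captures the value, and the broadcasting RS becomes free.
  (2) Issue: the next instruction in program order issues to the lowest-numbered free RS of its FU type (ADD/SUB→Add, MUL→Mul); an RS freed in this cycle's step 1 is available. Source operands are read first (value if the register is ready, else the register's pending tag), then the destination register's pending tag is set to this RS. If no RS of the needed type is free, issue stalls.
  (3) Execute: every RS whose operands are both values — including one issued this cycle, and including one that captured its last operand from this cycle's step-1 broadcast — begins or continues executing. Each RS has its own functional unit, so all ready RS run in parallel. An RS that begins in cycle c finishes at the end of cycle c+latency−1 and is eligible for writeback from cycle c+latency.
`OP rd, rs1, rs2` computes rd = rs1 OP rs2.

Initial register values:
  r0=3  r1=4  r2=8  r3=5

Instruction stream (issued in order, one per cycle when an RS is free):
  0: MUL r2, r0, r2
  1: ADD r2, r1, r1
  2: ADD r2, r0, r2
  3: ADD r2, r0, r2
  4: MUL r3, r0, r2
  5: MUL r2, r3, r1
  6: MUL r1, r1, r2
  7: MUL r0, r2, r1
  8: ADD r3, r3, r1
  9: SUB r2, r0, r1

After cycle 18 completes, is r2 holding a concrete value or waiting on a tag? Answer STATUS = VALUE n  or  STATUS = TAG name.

STATUS = VALUE 168

c1: issue MUL r2<-Mul1 | r0:3,r1:4,r2:Mul1,r3:5
c2: issue ADD r2<-Add1 | r0:3,r1:4,r2:Add1,r3:5
c3: issue ADD r2<-Add2 | r0:3,r1:4,r2:Add2,r3:5
c4: CDB Add1=8; issue ADD r2<-Add1 | r0:3,r1:4,r2:Add1,r3:5
c5: issue MUL r3<-Mul2 | r0:3,r1:4,r2:Add1,r3:Mul2
c6: CDB Add2=11; stall | r0:3,r1:4,r2:Add1,r3:Mul2
c7: CDB Mul1=24; issue MUL r2<-Mul1 | r0:3,r1:4,r2:Mul1,r3:Mul2
c8: CDB Add1=14; stall | r0:3,r1:4,r2:Mul1,r3:Mul2
c9: stall | r0:3,r1:4,r2:Mul1,r3:Mul2
c10: stall | r0:3,r1:4,r2:Mul1,r3:Mul2
c11: stall | r0:3,r1:4,r2:Mul1,r3:Mul2
c12: stall | r0:3,r1:4,r2:Mul1,r3:Mul2
c13: CDB Mul2=42; issue MUL r1<-Mul2 | r0:3,r1:Mul2,r2:Mul1,r3:42
c14: stall | r0:3,r1:Mul2,r2:Mul1,r3:42
c15: stall | r0:3,r1:Mul2,r2:Mul1,r3:42
c16: stall | r0:3,r1:Mul2,r2:Mul1,r3:42
c17: stall | r0:3,r1:Mul2,r2:Mul1,r3:42
c18: CDB Mul1=168; issue MUL r0<-Mul1 | r0:Mul1,r1:Mul2,r2:168,r3:42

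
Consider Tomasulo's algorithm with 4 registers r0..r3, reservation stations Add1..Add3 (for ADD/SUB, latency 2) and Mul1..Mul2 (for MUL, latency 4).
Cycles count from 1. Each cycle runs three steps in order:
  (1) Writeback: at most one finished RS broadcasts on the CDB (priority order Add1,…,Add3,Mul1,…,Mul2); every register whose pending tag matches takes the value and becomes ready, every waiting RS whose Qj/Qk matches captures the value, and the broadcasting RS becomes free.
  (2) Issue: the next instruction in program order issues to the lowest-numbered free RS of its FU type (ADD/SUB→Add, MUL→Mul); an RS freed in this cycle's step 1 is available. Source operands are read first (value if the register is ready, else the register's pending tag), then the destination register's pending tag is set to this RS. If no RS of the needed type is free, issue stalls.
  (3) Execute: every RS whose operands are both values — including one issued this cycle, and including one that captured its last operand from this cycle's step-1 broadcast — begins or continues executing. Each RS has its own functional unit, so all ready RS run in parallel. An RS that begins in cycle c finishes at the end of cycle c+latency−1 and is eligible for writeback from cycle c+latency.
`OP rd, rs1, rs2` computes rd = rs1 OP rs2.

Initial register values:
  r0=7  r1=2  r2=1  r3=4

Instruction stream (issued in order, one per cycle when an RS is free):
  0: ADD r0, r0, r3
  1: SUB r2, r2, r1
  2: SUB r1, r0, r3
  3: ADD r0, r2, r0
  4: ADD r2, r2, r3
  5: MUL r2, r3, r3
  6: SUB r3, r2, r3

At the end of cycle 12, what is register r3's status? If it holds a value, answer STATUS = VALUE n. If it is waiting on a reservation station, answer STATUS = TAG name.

c1: issue ADD r0<-Add1 | r0:Add1,r1:2,r2:1,r3:4
c2: issue SUB r2<-Add2 | r0:Add1,r1:2,r2:Add2,r3:4
c3: CDB Add1=11; issue SUB r1<-Add1 | r0:11,r1:Add1,r2:Add2,r3:4
c4: CDB Add2=-1; issue ADD r0<-Add2 | r0:Add2,r1:Add1,r2:-1,r3:4
c5: CDB Add1=7; issue ADD r2<-Add1 | r0:Add2,r1:7,r2:Add1,r3:4
c6: CDB Add2=10; issue MUL r2<-Mul1 | r0:10,r1:7,r2:Mul1,r3:4
c7: CDB Add1=3; issue SUB r3<-Add1 | r0:10,r1:7,r2:Mul1,r3:Add1
c8: - | r0:10,r1:7,r2:Mul1,r3:Add1
c9: - | r0:10,r1:7,r2:Mul1,r3:Add1
c10: CDB Mul1=16 | r0:10,r1:7,r2:16,r3:Add1
c11: - | r0:10,r1:7,r2:16,r3:Add1
c12: CDB Add1=12 | r0:10,r1:7,r2:16,r3:12

STATUS = VALUE 12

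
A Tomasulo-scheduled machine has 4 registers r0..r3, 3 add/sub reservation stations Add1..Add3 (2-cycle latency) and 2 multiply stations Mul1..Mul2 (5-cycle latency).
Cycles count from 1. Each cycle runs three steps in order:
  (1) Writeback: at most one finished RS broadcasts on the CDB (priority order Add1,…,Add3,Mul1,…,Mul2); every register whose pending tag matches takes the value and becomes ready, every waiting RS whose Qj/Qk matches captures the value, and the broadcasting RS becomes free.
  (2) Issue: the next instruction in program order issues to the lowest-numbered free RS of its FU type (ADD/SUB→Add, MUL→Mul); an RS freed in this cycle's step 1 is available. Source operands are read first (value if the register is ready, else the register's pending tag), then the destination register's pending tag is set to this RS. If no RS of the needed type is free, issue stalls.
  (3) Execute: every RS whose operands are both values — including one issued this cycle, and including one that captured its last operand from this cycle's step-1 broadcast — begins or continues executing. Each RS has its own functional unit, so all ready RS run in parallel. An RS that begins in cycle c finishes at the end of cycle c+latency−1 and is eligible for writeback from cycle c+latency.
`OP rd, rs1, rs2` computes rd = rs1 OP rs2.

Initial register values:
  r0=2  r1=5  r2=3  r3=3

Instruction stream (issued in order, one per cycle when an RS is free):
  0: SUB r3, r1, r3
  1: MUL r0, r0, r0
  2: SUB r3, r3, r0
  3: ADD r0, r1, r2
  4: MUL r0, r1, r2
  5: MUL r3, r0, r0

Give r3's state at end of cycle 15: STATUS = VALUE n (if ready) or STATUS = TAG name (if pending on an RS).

STATUS = VALUE 225

c1: issue SUB r3<-Add1 | r0:2,r1:5,r2:3,r3:Add1
c2: issue MUL r0<-Mul1 | r0:Mul1,r1:5,r2:3,r3:Add1
c3: CDB Add1=2; issue SUB r3<-Add1 | r0:Mul1,r1:5,r2:3,r3:Add1
c4: issue ADD r0<-Add2 | r0:Add2,r1:5,r2:3,r3:Add1
c5: issue MUL r0<-Mul2 | r0:Mul2,r1:5,r2:3,r3:Add1
c6: CDB Add2=8; stall | r0:Mul2,r1:5,r2:3,r3:Add1
c7: CDB Mul1=4; issue MUL r3<-Mul1 | r0:Mul2,r1:5,r2:3,r3:Mul1
c8: - | r0:Mul2,r1:5,r2:3,r3:Mul1
c9: CDB Add1=-2 | r0:Mul2,r1:5,r2:3,r3:Mul1
c10: CDB Mul2=15 | r0:15,r1:5,r2:3,r3:Mul1
c11: - | r0:15,r1:5,r2:3,r3:Mul1
c12: - | r0:15,r1:5,r2:3,r3:Mul1
c13: - | r0:15,r1:5,r2:3,r3:Mul1
c14: - | r0:15,r1:5,r2:3,r3:Mul1
c15: CDB Mul1=225 | r0:15,r1:5,r2:3,r3:225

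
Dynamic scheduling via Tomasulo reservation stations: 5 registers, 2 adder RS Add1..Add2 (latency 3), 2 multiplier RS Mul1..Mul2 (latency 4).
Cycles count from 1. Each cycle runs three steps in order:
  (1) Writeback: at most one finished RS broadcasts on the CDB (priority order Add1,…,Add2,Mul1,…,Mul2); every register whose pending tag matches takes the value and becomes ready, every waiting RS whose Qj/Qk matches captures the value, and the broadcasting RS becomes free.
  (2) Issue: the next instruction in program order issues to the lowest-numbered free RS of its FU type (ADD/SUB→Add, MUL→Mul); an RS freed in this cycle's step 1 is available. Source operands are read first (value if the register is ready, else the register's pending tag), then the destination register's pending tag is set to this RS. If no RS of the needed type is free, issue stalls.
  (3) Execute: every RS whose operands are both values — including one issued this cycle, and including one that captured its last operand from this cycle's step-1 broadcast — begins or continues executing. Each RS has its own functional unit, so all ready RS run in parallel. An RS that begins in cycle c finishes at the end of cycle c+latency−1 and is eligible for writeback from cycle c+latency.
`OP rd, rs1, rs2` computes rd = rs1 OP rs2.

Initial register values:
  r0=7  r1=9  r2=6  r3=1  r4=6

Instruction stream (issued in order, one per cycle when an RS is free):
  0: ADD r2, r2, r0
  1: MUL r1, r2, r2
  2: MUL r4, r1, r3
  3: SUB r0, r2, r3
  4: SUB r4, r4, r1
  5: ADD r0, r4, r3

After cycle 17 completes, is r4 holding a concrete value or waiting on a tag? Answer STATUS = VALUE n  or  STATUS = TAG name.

  c1: issue ADD r2<-Add1  regs: r0:7,r1:9,r2:Add1,r3:1,r4:6
  c2: issue MUL r1<-Mul1  regs: r0:7,r1:Mul1,r2:Add1,r3:1,r4:6
  c3: issue MUL r4<-Mul2  regs: r0:7,r1:Mul1,r2:Add1,r3:1,r4:Mul2
  c4: CDB Add1=13; issue SUB r0<-Add1  regs: r0:Add1,r1:Mul1,r2:13,r3:1,r4:Mul2
  c5: issue SUB r4<-Add2  regs: r0:Add1,r1:Mul1,r2:13,r3:1,r4:Add2
  c6: stall  regs: r0:Add1,r1:Mul1,r2:13,r3:1,r4:Add2
  c7: CDB Add1=12; issue ADD r0<-Add1  regs: r0:Add1,r1:Mul1,r2:13,r3:1,r4:Add2
  c8: CDB Mul1=169  regs: r0:Add1,r1:169,r2:13,r3:1,r4:Add2
  c9: -  regs: r0:Add1,r1:169,r2:13,r3:1,r4:Add2
  c10: -  regs: r0:Add1,r1:169,r2:13,r3:1,r4:Add2
  c11: -  regs: r0:Add1,r1:169,r2:13,r3:1,r4:Add2
  c12: CDB Mul2=169  regs: r0:Add1,r1:169,r2:13,r3:1,r4:Add2
  c13: -  regs: r0:Add1,r1:169,r2:13,r3:1,r4:Add2
  c14: -  regs: r0:Add1,r1:169,r2:13,r3:1,r4:Add2
  c15: CDB Add2=0  regs: r0:Add1,r1:169,r2:13,r3:1,r4:0
  c16: -  regs: r0:Add1,r1:169,r2:13,r3:1,r4:0
  c17: -  regs: r0:Add1,r1:169,r2:13,r3:1,r4:0

STATUS = VALUE 0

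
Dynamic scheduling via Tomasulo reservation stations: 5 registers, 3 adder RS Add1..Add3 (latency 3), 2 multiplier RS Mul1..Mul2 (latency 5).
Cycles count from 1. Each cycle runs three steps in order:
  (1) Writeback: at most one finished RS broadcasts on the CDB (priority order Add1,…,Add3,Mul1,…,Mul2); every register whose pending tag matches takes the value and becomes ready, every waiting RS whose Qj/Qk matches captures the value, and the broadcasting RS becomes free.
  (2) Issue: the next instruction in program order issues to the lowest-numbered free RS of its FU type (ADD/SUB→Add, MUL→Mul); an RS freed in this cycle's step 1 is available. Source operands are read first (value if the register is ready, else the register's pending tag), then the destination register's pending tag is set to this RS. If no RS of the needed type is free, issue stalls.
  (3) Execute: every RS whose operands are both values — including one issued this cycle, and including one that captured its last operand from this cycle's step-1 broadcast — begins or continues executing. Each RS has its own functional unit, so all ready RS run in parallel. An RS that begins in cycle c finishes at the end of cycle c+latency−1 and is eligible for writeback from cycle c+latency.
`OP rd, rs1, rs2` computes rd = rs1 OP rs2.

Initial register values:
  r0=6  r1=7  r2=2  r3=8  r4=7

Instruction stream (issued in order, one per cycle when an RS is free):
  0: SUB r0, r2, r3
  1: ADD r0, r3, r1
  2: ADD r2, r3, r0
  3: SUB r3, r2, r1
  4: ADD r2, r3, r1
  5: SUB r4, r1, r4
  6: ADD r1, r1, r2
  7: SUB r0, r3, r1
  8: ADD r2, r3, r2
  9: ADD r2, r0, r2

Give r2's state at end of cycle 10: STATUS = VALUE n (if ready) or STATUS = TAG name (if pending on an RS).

STATUS = TAG Add2

c1: issue SUB r0<-Add1 | r0:Add1,r1:7,r2:2,r3:8,r4:7
c2: issue ADD r0<-Add2 | r0:Add2,r1:7,r2:2,r3:8,r4:7
c3: issue ADD r2<-Add3 | r0:Add2,r1:7,r2:Add3,r3:8,r4:7
c4: CDB Add1=-6; issue SUB r3<-Add1 | r0:Add2,r1:7,r2:Add3,r3:Add1,r4:7
c5: CDB Add2=15; issue ADD r2<-Add2 | r0:15,r1:7,r2:Add2,r3:Add1,r4:7
c6: stall | r0:15,r1:7,r2:Add2,r3:Add1,r4:7
c7: stall | r0:15,r1:7,r2:Add2,r3:Add1,r4:7
c8: CDB Add3=23; issue SUB r4<-Add3 | r0:15,r1:7,r2:Add2,r3:Add1,r4:Add3
c9: stall | r0:15,r1:7,r2:Add2,r3:Add1,r4:Add3
c10: stall | r0:15,r1:7,r2:Add2,r3:Add1,r4:Add3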